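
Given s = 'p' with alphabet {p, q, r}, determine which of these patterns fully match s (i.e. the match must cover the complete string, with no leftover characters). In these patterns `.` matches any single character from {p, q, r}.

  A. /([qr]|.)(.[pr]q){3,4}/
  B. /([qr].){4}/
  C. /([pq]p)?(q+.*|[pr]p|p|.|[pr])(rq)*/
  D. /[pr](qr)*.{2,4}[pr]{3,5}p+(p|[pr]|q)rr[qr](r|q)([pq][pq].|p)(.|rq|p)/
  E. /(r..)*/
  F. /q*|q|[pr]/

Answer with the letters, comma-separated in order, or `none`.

C, F

A → no match — must end with 'q'
B → no match
C → match
D → no match
E → no match
F → match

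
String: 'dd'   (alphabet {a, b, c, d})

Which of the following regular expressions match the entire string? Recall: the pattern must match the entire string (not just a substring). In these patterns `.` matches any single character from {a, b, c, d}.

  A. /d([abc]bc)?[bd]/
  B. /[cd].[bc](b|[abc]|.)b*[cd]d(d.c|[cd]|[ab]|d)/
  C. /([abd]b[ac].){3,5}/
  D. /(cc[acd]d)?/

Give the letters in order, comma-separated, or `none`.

A

A → match
B → no match
C → no match
D → no match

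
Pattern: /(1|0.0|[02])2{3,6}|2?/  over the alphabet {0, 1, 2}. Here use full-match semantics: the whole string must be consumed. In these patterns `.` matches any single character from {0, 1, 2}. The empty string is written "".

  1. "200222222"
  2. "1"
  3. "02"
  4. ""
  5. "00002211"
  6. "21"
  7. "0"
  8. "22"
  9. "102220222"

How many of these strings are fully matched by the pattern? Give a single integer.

1 → no match
2 → no match
3 → no match
4 → match
5 → no match
6 → no match
7 → no match
8 → no match
9 → no match
Total matched: 1

1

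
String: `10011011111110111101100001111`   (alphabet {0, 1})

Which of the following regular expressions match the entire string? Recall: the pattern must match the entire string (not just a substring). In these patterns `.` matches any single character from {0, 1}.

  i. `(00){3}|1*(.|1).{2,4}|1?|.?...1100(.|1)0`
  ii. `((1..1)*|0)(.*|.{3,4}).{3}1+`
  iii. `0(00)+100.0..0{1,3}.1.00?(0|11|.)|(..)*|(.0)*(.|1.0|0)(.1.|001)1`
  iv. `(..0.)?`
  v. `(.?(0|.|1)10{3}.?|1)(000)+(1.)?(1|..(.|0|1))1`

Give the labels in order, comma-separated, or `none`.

i → no match
ii → match
iii → no match
iv → no match
v → no match

ii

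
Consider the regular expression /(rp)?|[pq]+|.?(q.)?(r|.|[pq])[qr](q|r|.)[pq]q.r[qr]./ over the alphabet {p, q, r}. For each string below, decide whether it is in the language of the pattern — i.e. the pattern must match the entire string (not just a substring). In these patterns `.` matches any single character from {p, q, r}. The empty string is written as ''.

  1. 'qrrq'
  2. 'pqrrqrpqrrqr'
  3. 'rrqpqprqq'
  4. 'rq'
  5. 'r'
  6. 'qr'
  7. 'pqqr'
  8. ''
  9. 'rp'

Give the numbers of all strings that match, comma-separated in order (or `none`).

1 → no match
2 → match
3 → match
4 → no match
5 → no match
6 → no match
7 → no match
8 → match
9 → match

2, 3, 8, 9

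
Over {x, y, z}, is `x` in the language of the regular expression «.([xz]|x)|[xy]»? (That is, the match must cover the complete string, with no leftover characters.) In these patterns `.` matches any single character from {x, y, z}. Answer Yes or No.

Yes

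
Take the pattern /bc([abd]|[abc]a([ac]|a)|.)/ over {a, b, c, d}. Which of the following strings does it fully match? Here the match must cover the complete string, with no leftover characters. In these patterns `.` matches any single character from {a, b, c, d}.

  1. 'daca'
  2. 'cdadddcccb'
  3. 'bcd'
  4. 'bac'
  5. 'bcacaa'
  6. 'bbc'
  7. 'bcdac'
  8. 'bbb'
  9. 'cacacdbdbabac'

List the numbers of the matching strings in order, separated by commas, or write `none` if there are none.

3

1 → no match — must start with 'bc'
2 → no match — must start with 'bc'
3 → match
4 → no match — must start with 'bc'
5 → no match
6 → no match — must start with 'bc'
7 → no match
8 → no match — must start with 'bc'
9 → no match — must start with 'bc'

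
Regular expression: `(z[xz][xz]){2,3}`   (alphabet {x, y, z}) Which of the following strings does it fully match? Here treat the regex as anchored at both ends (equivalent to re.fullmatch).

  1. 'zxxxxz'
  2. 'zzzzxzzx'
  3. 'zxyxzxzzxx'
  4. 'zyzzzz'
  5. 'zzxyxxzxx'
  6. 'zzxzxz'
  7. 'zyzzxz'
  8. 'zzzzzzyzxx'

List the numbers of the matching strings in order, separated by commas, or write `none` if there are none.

6

1 → no match
2 → no match
3 → no match
4 → no match
5 → no match
6 → match
7 → no match
8 → no match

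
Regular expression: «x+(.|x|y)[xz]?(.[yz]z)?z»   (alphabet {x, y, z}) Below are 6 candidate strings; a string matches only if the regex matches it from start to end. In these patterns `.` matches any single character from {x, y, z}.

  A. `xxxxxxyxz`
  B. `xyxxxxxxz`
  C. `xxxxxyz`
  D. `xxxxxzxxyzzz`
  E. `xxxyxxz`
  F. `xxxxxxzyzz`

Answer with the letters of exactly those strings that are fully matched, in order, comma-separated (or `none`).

A, C, F

A → match
B → no match
C → match
D → no match
E → no match
F → match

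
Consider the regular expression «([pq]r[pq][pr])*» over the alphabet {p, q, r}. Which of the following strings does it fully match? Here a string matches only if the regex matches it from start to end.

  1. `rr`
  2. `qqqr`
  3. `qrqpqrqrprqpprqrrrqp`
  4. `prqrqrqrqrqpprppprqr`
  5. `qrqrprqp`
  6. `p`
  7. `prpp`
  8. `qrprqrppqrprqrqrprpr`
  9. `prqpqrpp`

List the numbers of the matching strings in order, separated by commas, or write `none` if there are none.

4, 5, 7, 8, 9

1. `rr` → no match
2. `qqqr` → no match
3 → no match
4 → match
5. `qrqrprqp` → match
6. `p` → no match
7. `prpp` → match
8 → match
9. `prqpqrpp` → match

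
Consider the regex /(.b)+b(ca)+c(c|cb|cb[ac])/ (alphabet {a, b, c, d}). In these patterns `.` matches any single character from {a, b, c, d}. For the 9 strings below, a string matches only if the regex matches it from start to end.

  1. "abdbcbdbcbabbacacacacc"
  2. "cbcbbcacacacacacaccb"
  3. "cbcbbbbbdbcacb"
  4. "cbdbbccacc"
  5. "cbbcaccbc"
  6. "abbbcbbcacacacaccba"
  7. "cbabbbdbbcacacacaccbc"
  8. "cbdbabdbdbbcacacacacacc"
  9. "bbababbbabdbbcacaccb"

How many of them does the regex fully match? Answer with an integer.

6

1 → no match
2 → match
3 → no match
4 → no match
5 → match
6 → match
7 → match
8 → match
9 → match
Total matched: 6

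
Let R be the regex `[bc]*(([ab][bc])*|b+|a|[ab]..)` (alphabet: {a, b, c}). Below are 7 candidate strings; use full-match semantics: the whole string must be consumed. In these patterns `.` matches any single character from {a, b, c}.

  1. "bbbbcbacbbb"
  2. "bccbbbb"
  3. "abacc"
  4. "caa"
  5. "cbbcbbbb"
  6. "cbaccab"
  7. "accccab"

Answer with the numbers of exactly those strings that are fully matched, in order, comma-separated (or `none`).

2, 5

1 → no match
2 → match
3 → no match
4 → no match
5 → match
6 → no match
7 → no match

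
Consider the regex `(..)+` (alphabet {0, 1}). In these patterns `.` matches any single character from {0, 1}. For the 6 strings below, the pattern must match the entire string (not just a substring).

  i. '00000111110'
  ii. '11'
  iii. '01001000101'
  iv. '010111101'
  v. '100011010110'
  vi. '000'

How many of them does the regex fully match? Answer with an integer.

2

i → no match
ii → match
iii → no match
iv → no match
v → match
vi → no match
Total matched: 2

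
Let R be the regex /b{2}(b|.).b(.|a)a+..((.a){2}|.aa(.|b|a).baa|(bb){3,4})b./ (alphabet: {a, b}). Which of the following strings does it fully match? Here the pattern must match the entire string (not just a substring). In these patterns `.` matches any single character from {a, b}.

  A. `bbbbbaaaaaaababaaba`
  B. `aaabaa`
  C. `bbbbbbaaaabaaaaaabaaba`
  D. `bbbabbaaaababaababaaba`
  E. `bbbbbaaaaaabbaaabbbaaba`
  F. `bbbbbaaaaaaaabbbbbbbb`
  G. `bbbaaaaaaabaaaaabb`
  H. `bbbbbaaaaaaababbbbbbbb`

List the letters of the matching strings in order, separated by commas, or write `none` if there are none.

A, C, D, E, F, H

A → match
B → no match — must start with `b`
C → match
D → match
E → match
F → match
G → no match
H → match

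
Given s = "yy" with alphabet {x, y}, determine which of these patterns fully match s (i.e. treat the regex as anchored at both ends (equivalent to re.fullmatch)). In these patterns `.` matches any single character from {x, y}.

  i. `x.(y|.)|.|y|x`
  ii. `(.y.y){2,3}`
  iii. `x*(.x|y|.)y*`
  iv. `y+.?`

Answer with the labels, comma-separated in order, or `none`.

iii, iv

i → no match
ii → no match
iii → match
iv → match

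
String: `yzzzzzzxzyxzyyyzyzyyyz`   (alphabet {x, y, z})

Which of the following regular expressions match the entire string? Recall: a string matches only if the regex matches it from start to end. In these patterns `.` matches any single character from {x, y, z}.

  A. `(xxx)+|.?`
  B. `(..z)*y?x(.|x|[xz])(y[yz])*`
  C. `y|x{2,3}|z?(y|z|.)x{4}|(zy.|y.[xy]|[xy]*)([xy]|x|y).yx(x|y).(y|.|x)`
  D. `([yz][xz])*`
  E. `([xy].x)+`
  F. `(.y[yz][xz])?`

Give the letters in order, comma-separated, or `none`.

B

A → no match
B → match
C → no match
D → no match
E → no match — must end with `x`
F → no match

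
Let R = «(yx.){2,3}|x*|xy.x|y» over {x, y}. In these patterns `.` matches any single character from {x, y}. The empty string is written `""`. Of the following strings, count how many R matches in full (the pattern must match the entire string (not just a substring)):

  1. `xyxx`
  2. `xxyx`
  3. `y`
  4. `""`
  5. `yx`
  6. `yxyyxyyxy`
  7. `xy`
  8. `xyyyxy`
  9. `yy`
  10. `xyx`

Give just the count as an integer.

4

1 → match
2 → no match
3 → match
4 → match
5 → no match
6 → match
7 → no match
8 → no match
9 → no match
10 → no match
Total matched: 4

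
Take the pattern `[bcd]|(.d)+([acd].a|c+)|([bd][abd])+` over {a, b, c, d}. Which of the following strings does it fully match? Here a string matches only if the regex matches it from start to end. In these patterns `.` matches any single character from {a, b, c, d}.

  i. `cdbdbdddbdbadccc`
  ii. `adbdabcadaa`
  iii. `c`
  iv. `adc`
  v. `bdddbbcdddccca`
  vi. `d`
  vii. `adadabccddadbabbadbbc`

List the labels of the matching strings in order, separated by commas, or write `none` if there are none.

iii, iv, vi

i → no match
ii → no match
iii → match
iv → match
v → no match
vi → match
vii → no match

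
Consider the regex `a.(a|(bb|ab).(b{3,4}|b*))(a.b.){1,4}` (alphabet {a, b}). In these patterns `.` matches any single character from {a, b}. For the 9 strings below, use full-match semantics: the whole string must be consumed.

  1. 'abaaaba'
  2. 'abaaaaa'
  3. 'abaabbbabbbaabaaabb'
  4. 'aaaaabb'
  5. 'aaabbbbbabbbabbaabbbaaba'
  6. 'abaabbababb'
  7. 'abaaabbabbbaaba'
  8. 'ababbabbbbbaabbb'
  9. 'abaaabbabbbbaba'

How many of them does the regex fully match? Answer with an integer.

1 → match
2 → no match
3 → match
4 → match
5 → match
6 → no match
7 → match
8 → no match
9 → no match
Total matched: 5

5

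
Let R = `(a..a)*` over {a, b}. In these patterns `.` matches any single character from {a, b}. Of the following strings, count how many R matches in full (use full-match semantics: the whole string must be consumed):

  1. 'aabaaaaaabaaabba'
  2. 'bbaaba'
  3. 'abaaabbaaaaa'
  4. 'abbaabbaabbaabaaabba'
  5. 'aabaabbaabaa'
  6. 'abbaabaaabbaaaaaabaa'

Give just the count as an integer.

5

1 → match
2 → no match
3 → match
4 → match
5 → match
6 → match
Total matched: 5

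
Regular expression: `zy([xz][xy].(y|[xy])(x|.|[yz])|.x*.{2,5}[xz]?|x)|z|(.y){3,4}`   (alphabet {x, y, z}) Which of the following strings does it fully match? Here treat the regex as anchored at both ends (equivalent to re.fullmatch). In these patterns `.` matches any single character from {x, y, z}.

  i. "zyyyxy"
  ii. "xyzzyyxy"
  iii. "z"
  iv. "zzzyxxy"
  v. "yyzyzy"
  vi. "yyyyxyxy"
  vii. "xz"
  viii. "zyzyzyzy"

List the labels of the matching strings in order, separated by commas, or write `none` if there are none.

i, iii, v, vi, viii

i → match
ii → no match
iii → match
iv → no match
v → match
vi → match
vii → no match
viii → match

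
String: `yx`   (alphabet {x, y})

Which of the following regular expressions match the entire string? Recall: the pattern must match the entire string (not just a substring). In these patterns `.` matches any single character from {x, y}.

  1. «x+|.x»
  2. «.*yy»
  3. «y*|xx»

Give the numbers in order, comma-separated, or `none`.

1 → match
2 → no match — must end with `yy`
3 → no match

1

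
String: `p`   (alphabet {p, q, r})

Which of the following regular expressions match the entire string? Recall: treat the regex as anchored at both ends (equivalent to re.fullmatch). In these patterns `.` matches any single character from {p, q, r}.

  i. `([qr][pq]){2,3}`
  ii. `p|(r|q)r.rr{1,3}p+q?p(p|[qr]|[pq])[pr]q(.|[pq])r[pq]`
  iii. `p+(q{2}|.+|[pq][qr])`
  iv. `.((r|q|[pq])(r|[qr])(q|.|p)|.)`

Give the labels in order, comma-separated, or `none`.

i → no match
ii → match
iii → no match
iv → no match

ii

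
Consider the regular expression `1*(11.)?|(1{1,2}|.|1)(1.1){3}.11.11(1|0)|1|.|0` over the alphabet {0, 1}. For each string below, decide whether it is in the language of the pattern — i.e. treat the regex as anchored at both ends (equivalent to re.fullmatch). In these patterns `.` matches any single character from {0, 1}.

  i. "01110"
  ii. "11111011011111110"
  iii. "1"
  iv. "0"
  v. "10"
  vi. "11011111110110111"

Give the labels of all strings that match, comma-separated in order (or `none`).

ii, iii, iv, vi

i → no match
ii → match
iii → match
iv → match
v → no match
vi → match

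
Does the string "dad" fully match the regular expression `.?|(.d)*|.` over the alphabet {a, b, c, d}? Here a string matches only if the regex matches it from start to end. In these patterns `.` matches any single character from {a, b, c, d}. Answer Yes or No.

No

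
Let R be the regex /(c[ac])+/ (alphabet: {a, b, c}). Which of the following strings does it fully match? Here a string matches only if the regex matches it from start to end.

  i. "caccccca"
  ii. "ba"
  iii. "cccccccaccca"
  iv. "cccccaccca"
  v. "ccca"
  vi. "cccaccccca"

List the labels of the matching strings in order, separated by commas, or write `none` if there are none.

i, iii, iv, v, vi

i. "caccccca" → match
ii. "ba" → no match — must start with "c"
iii. "cccccccaccca" → match
iv. "cccccaccca" → match
v. "ccca" → match
vi. "cccaccccca" → match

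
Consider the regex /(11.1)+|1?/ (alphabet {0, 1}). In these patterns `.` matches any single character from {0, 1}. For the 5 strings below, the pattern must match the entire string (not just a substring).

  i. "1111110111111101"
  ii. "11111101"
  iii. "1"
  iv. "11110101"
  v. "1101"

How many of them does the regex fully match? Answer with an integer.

i → match
ii → match
iii → match
iv → no match
v → match
Total matched: 4

4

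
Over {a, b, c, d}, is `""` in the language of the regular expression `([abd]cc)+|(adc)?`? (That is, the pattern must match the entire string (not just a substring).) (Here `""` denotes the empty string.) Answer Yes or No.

Yes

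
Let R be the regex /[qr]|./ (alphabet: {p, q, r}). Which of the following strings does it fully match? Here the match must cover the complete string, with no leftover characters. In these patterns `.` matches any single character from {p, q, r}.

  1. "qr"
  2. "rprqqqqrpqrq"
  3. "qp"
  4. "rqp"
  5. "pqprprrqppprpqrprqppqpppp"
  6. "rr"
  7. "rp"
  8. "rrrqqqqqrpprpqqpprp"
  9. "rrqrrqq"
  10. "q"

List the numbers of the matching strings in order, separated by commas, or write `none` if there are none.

1. "qr" → no match
2. "rprqqqqrpqrq" → no match
3. "qp" → no match
4. "rqp" → no match
5 → no match
6. "rr" → no match
7. "rp" → no match
8 → no match
9. "rrqrrqq" → no match
10. "q" → match

10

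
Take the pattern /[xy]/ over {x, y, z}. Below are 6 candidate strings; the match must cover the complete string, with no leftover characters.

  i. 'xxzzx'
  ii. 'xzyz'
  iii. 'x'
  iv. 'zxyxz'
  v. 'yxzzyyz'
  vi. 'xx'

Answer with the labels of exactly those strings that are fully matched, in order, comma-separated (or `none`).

iii

i → no match
ii → no match
iii → match
iv → no match
v → no match
vi → no match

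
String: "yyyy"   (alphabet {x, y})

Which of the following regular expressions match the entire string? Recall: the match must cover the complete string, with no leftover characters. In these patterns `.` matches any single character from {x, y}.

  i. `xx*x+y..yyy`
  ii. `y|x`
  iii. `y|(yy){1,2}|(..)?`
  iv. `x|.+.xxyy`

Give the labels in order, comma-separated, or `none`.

i → no match — must start with "x"
ii → no match
iii → match
iv → no match

iii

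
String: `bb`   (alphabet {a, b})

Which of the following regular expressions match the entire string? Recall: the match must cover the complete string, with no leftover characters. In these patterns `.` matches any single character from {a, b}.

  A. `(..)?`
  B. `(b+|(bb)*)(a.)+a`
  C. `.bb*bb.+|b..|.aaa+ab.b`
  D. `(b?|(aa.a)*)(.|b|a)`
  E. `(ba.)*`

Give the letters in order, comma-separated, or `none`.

A, D

A → match
B → no match — must end with `a`
C → no match
D → match
E → no match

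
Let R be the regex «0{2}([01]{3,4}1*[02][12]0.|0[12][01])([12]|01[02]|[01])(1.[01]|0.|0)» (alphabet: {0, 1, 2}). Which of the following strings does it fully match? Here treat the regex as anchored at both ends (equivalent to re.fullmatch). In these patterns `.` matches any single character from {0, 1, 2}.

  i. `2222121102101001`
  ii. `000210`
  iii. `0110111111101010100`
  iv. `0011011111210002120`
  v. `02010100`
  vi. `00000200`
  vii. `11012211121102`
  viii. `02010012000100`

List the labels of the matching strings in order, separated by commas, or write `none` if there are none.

i → no match — must start with `0`
ii → no match
iii → no match
iv → no match
v → no match
vi → no match
vii → no match — must start with `0`
viii → no match

none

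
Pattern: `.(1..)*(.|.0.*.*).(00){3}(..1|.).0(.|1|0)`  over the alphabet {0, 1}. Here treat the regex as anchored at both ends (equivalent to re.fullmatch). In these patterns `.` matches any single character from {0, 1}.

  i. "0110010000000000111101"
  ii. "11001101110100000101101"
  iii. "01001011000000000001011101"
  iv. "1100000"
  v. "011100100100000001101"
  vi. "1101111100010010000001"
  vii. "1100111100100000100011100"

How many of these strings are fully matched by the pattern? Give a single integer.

1

i → no match
ii → no match
iii → no match
iv. "1100000" → no match
v → match
vi → no match
vii → no match
Total matched: 1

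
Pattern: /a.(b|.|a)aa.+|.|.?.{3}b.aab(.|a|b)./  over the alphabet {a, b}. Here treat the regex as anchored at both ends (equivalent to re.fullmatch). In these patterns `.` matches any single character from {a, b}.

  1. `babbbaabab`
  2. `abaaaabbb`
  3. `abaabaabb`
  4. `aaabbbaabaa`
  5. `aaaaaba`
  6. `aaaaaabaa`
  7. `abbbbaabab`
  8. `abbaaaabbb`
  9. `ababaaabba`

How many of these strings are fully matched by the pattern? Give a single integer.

1. `babbbaabab` → match
2. `abaaaabbb` → match
3. `abaabaabb` → no match
4. `aaabbbaabaa` → match
5. `aaaaaba` → match
6. `aaaaaabaa` → match
7. `abbbbaabab` → match
8. `abbaaaabbb` → match
9. `ababaaabba` → match
Total matched: 8

8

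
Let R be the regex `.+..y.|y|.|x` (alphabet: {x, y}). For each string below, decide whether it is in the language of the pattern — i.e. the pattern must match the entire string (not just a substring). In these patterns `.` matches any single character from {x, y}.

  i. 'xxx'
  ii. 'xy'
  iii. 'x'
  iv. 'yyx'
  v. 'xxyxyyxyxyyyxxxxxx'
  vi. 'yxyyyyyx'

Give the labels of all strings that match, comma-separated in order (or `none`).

iii, vi

i → no match
ii → no match
iii → match
iv → no match
v → no match
vi → match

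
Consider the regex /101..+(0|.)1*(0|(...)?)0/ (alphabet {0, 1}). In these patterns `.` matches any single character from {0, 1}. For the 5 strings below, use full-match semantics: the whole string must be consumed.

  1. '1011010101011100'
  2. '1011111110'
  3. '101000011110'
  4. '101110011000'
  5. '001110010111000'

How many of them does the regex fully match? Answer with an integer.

1 → match
2 → match
3 → match
4 → match
5 → no match — must start with '101'
Total matched: 4

4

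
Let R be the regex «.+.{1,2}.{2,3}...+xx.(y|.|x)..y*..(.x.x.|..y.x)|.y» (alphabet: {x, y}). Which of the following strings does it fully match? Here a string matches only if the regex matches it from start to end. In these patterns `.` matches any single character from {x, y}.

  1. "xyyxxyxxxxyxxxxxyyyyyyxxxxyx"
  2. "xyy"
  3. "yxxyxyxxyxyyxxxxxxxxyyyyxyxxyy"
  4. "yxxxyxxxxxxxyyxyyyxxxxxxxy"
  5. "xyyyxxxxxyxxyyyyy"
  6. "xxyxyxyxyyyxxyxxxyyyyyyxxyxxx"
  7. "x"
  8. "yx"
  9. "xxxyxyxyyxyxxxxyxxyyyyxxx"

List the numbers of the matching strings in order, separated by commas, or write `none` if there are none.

1 → no match
2. "xyy" → no match
3 → no match
4 → no match
5 → no match
6 → no match
7. "x" → no match
8. "yx" → no match
9 → no match

none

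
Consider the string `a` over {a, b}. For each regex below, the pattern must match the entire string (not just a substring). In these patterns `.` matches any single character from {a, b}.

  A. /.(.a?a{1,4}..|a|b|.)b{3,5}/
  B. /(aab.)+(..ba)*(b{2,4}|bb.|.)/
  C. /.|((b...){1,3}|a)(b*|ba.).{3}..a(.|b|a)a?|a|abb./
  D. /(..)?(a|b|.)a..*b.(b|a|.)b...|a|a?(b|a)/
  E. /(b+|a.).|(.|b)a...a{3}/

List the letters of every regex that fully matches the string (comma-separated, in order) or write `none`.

A → no match — must end with `b`
B → no match — must start with `aab`
C → match
D → match
E → no match

C, D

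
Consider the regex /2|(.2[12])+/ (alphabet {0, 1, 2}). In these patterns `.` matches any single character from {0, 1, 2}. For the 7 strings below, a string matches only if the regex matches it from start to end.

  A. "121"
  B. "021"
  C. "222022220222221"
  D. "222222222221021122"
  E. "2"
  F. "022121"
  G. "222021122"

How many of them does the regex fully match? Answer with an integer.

A → match
B → match
C → no match
D → match
E → match
F → match
G → match
Total matched: 6

6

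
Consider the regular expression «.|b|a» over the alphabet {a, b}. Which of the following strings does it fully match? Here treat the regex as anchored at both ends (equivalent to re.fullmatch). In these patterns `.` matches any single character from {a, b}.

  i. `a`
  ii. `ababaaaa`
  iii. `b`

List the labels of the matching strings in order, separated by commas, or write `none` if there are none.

i → match
ii → no match
iii → match

i, iii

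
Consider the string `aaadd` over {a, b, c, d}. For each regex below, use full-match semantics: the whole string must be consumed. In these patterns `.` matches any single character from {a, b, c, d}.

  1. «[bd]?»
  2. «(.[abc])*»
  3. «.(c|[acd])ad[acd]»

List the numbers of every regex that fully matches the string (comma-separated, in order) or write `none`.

1 → no match
2 → no match
3 → match

3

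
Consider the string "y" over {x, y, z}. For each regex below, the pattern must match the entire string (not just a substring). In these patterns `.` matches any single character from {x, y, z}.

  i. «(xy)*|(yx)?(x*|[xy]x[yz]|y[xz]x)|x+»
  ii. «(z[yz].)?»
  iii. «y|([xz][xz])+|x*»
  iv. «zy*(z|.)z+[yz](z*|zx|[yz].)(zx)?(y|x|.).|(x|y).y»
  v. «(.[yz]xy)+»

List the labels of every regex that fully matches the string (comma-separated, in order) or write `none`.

i → no match
ii → no match
iii → match
iv → no match
v → no match — must end with "xy"

iii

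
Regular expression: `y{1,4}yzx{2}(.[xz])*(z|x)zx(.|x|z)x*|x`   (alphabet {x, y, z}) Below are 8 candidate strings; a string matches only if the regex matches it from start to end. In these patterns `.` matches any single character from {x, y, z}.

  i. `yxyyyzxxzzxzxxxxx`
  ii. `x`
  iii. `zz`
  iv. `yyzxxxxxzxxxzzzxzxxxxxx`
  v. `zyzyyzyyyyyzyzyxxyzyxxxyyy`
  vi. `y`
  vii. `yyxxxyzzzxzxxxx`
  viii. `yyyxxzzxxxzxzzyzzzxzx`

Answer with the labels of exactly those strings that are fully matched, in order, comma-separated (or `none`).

ii, iv

i → no match
ii. `x` → match
iii. `zz` → no match
iv → match
v → no match
vi. `y` → no match
vii → no match
viii → no match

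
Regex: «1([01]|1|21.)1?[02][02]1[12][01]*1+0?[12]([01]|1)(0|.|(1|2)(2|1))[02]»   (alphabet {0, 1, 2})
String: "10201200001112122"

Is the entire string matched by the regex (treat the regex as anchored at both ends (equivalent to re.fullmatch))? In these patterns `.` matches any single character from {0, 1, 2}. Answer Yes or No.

Yes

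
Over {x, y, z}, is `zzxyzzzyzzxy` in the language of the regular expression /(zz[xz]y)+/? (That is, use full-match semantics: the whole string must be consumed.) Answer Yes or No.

Yes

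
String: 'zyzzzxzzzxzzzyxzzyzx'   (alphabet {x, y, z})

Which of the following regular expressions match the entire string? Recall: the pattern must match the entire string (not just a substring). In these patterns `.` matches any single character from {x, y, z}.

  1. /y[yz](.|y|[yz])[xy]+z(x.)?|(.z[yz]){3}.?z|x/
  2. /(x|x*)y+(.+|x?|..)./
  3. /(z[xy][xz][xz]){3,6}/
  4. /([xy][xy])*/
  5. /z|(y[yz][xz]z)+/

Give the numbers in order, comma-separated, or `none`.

3

1 → no match
2 → no match
3 → match
4 → no match
5 → no match — must end with 'z'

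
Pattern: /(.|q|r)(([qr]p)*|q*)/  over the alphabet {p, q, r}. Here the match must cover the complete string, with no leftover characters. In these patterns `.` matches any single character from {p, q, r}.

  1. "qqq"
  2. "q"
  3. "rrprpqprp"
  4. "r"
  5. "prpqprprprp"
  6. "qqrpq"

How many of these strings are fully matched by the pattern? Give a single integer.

1 → match
2 → match
3 → match
4 → match
5 → match
6 → no match
Total matched: 5

5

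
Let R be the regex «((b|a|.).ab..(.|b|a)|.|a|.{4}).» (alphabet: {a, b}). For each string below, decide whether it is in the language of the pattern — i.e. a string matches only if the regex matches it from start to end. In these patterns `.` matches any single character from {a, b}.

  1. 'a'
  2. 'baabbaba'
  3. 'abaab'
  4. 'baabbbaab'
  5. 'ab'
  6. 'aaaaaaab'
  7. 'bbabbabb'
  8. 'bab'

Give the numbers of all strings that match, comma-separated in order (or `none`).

1 → no match
2 → match
3 → match
4 → no match
5 → match
6 → no match
7 → match
8 → no match

2, 3, 5, 7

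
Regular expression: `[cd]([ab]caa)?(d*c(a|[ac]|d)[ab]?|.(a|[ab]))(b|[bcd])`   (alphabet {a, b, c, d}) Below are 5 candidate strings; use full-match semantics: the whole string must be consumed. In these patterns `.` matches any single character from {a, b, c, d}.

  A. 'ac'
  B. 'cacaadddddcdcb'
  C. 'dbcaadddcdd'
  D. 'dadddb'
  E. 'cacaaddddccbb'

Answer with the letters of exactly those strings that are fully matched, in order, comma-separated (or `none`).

A → no match
B → no match
C → match
D → no match
E → match

C, E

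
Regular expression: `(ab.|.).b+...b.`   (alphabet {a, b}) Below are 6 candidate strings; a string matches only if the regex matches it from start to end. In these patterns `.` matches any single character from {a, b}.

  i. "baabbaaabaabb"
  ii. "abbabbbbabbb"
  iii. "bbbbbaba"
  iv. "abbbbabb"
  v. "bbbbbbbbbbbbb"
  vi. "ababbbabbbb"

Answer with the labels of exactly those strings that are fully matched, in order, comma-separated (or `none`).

i → no match
ii → match
iii → match
iv → match
v → match
vi → match

ii, iii, iv, v, vi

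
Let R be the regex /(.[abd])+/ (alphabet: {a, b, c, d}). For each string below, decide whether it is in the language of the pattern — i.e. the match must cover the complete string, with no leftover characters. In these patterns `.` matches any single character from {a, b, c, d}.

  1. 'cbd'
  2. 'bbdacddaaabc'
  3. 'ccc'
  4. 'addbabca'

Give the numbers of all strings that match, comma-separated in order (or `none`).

4

1 → no match
2 → no match
3 → no match
4 → match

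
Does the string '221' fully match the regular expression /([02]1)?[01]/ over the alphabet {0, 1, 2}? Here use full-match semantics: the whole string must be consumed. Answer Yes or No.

No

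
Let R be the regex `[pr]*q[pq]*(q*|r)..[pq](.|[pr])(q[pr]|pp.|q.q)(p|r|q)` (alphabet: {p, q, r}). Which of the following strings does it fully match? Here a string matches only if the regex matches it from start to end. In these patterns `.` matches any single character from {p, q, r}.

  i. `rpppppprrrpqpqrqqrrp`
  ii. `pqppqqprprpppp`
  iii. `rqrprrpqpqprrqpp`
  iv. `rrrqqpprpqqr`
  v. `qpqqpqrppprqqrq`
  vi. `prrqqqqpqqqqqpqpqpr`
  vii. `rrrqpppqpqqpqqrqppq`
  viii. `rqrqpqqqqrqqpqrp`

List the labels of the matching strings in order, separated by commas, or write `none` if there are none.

i → no match
ii → match
iii → no match
iv → no match
v → no match
vi → match
vii → no match
viii → no match

ii, vi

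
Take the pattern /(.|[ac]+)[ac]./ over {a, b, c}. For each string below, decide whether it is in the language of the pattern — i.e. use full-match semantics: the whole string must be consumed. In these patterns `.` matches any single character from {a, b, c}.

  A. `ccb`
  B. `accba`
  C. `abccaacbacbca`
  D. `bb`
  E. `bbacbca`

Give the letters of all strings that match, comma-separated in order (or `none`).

A

A → match
B → no match
C → no match
D → no match
E → no match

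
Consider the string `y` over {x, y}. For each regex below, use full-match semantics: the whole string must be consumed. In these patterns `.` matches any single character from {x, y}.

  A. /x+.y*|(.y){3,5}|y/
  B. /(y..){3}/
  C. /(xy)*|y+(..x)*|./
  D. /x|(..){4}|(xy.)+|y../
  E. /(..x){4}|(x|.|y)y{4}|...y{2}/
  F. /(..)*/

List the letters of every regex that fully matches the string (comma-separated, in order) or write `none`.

A → match
B → no match
C → match
D → no match
E → no match
F → no match

A, C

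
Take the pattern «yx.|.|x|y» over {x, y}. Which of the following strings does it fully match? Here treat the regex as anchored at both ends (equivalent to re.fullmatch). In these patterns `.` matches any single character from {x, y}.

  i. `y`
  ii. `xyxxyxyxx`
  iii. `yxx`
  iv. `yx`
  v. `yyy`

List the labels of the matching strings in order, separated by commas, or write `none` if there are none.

i → match
ii → no match
iii → match
iv → no match
v → no match

i, iii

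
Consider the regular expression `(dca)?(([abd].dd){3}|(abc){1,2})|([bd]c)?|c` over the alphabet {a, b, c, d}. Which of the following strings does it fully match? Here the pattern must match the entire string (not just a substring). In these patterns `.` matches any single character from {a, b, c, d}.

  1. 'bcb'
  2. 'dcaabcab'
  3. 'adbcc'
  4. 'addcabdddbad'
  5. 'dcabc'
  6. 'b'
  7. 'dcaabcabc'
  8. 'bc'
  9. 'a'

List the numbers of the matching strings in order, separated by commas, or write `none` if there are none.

7, 8

1 → no match
2 → no match
3 → no match
4 → no match
5 → no match
6 → no match
7 → match
8 → match
9 → no match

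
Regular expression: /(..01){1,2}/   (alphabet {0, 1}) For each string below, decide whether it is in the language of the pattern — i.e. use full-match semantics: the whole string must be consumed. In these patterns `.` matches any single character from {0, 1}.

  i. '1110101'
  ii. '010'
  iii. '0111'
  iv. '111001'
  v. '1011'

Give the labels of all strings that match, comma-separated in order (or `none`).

i. '1110101' → no match
ii. '010' → no match — must end with '01'
iii. '0111' → no match — must end with '01'
iv. '111001' → no match
v. '1011' → no match — must end with '01'

none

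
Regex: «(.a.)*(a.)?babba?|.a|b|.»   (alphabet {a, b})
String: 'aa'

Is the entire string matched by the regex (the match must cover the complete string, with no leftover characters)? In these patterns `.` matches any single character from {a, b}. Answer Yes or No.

Yes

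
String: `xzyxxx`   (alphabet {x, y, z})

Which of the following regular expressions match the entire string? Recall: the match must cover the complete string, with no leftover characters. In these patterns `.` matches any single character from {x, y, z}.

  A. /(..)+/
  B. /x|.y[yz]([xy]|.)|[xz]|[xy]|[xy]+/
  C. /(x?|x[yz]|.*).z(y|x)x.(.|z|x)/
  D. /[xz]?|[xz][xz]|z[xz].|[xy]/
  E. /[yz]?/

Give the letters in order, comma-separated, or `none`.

A, C

A → match
B → no match
C → match
D → no match
E → no match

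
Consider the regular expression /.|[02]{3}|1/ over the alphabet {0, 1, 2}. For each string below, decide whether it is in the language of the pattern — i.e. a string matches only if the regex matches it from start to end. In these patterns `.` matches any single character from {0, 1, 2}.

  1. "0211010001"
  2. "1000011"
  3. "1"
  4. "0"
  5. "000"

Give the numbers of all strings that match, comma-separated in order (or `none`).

3, 4, 5

1. "0211010001" → no match
2. "1000011" → no match
3. "1" → match
4. "0" → match
5. "000" → match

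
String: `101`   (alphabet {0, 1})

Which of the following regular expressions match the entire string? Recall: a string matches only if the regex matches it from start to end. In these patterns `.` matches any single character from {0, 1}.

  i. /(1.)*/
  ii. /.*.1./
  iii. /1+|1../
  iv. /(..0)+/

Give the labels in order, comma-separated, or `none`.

i → no match
ii → no match
iii → match
iv → no match — must end with `0`

iii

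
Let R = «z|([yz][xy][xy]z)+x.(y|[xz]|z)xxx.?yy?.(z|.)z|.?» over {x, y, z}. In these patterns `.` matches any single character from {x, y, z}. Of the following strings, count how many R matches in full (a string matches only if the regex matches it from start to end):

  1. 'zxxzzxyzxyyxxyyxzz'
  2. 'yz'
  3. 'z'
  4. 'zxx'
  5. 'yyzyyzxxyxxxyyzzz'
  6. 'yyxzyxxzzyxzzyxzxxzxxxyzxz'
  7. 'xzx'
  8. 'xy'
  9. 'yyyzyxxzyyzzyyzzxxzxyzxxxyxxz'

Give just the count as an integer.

2

1 → no match
2 → no match
3 → match
4 → no match
5 → no match
6 → match
7 → no match
8 → no match
9 → no match
Total matched: 2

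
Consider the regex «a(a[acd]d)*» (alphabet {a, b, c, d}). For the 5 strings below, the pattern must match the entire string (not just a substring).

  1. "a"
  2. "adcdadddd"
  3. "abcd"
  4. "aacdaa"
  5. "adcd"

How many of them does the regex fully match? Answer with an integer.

1 → match
2 → no match
3 → no match
4 → no match
5 → no match
Total matched: 1

1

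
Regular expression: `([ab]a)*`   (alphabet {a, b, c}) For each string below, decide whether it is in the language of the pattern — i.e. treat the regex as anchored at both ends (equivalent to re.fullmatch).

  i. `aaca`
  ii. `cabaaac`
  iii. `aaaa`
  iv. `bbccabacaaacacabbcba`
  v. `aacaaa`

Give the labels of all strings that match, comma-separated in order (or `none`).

i → no match
ii → no match
iii → match
iv → no match
v → no match

iii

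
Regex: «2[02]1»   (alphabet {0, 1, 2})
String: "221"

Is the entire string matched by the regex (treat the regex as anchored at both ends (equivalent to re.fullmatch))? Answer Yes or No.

Yes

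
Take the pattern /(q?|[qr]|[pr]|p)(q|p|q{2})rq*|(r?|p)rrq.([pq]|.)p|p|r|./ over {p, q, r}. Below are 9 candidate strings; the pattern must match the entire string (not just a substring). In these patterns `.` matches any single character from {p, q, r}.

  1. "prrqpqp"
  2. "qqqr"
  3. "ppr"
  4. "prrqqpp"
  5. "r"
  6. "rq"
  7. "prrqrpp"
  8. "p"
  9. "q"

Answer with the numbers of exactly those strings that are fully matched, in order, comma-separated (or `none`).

1 → match
2 → match
3 → match
4 → match
5 → match
6 → no match
7 → match
8 → match
9 → match

1, 2, 3, 4, 5, 7, 8, 9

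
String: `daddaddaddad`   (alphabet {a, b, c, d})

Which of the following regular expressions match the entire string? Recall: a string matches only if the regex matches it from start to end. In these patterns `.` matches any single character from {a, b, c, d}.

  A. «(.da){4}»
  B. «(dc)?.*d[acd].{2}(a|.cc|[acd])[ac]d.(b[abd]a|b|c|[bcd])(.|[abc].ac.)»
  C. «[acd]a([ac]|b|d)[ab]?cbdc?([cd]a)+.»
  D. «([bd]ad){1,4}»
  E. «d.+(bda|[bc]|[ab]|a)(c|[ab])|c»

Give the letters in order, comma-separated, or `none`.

D

A → no match — must end with `da`
B → no match
C → no match
D → match
E → no match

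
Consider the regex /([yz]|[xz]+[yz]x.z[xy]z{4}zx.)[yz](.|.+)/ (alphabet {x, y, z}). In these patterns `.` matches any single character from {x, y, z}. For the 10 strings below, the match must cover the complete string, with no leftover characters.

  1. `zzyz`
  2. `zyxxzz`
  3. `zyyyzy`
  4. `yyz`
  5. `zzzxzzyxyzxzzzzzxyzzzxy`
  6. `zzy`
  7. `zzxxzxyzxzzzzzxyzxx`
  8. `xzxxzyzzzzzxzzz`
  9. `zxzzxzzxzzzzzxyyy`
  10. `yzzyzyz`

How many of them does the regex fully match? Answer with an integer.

1. `zzyz` → match
2. `zyxxzz` → match
3. `zyyyzy` → match
4. `yyz` → match
5 → match
6. `zzy` → match
7 → match
8 → match
9 → match
10. `yzzyzyz` → match
Total matched: 10

10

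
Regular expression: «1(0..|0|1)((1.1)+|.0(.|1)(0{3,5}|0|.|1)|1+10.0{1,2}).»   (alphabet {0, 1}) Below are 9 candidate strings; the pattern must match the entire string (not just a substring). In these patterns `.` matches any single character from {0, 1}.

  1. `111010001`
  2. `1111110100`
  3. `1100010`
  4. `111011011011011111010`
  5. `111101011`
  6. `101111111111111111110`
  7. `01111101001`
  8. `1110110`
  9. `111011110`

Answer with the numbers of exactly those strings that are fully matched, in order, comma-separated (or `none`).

1 → match
2 → match
3 → match
4 → match
5 → no match
6 → match
7 → no match — must start with `1`
8 → match
9 → match

1, 2, 3, 4, 6, 8, 9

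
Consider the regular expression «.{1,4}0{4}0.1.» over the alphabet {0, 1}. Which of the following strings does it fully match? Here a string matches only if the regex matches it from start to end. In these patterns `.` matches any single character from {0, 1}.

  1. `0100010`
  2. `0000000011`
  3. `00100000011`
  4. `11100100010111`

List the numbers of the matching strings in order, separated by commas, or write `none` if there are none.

1 → no match
2 → match
3 → match
4 → no match

2, 3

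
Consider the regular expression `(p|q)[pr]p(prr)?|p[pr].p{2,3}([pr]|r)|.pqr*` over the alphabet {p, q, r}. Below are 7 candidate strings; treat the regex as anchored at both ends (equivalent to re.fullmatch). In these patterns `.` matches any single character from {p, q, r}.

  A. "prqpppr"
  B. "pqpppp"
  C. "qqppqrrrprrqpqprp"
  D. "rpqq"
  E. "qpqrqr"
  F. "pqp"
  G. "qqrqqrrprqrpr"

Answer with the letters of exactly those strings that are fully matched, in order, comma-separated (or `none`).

A → match
B → no match
C → no match
D → no match
E → no match
F → no match
G → no match

A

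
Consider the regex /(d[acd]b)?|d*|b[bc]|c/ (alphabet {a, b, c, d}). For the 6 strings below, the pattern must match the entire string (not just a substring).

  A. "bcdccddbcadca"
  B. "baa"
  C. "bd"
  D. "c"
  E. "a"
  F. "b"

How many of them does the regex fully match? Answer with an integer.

1

A → no match
B → no match
C → no match
D → match
E → no match
F → no match
Total matched: 1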